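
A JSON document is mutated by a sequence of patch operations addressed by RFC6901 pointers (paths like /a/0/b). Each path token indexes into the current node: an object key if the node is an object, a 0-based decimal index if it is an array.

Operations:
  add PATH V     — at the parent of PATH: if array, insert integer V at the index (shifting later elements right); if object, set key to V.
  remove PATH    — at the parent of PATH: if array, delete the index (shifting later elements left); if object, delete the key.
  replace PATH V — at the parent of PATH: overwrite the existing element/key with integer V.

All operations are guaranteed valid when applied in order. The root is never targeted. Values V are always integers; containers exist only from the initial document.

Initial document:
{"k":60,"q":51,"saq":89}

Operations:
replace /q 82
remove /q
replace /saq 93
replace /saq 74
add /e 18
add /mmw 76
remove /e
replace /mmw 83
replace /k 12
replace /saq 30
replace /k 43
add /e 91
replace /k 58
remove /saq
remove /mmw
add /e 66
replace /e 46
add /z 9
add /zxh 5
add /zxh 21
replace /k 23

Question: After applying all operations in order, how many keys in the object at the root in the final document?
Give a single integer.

Answer: 4

Derivation:
After op 1 (replace /q 82): {"k":60,"q":82,"saq":89}
After op 2 (remove /q): {"k":60,"saq":89}
After op 3 (replace /saq 93): {"k":60,"saq":93}
After op 4 (replace /saq 74): {"k":60,"saq":74}
After op 5 (add /e 18): {"e":18,"k":60,"saq":74}
After op 6 (add /mmw 76): {"e":18,"k":60,"mmw":76,"saq":74}
After op 7 (remove /e): {"k":60,"mmw":76,"saq":74}
After op 8 (replace /mmw 83): {"k":60,"mmw":83,"saq":74}
After op 9 (replace /k 12): {"k":12,"mmw":83,"saq":74}
After op 10 (replace /saq 30): {"k":12,"mmw":83,"saq":30}
After op 11 (replace /k 43): {"k":43,"mmw":83,"saq":30}
After op 12 (add /e 91): {"e":91,"k":43,"mmw":83,"saq":30}
After op 13 (replace /k 58): {"e":91,"k":58,"mmw":83,"saq":30}
After op 14 (remove /saq): {"e":91,"k":58,"mmw":83}
After op 15 (remove /mmw): {"e":91,"k":58}
After op 16 (add /e 66): {"e":66,"k":58}
After op 17 (replace /e 46): {"e":46,"k":58}
After op 18 (add /z 9): {"e":46,"k":58,"z":9}
After op 19 (add /zxh 5): {"e":46,"k":58,"z":9,"zxh":5}
After op 20 (add /zxh 21): {"e":46,"k":58,"z":9,"zxh":21}
After op 21 (replace /k 23): {"e":46,"k":23,"z":9,"zxh":21}
Size at the root: 4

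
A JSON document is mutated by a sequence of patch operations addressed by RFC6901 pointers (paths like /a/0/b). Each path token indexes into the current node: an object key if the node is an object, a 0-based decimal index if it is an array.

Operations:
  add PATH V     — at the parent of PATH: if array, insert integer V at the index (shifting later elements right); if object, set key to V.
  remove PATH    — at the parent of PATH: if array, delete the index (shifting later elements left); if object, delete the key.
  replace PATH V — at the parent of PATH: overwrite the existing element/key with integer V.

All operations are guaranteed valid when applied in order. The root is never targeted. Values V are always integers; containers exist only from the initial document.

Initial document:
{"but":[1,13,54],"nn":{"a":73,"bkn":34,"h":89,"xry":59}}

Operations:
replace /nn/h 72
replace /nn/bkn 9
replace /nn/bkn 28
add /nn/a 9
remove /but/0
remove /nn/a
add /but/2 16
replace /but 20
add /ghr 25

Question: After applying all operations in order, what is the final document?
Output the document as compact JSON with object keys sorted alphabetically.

After op 1 (replace /nn/h 72): {"but":[1,13,54],"nn":{"a":73,"bkn":34,"h":72,"xry":59}}
After op 2 (replace /nn/bkn 9): {"but":[1,13,54],"nn":{"a":73,"bkn":9,"h":72,"xry":59}}
After op 3 (replace /nn/bkn 28): {"but":[1,13,54],"nn":{"a":73,"bkn":28,"h":72,"xry":59}}
After op 4 (add /nn/a 9): {"but":[1,13,54],"nn":{"a":9,"bkn":28,"h":72,"xry":59}}
After op 5 (remove /but/0): {"but":[13,54],"nn":{"a":9,"bkn":28,"h":72,"xry":59}}
After op 6 (remove /nn/a): {"but":[13,54],"nn":{"bkn":28,"h":72,"xry":59}}
After op 7 (add /but/2 16): {"but":[13,54,16],"nn":{"bkn":28,"h":72,"xry":59}}
After op 8 (replace /but 20): {"but":20,"nn":{"bkn":28,"h":72,"xry":59}}
After op 9 (add /ghr 25): {"but":20,"ghr":25,"nn":{"bkn":28,"h":72,"xry":59}}

Answer: {"but":20,"ghr":25,"nn":{"bkn":28,"h":72,"xry":59}}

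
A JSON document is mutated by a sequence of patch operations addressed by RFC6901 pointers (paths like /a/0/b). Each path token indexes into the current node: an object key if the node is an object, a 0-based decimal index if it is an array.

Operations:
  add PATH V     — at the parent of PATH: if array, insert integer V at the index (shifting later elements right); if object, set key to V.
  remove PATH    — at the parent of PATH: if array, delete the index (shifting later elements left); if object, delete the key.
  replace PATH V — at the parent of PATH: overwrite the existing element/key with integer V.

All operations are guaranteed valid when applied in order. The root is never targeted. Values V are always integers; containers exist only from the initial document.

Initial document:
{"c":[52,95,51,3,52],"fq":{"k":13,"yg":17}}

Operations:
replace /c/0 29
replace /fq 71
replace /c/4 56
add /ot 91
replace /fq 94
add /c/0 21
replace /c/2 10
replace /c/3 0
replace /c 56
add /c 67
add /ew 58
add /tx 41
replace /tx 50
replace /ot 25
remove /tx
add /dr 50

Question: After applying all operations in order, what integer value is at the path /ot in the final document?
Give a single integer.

After op 1 (replace /c/0 29): {"c":[29,95,51,3,52],"fq":{"k":13,"yg":17}}
After op 2 (replace /fq 71): {"c":[29,95,51,3,52],"fq":71}
After op 3 (replace /c/4 56): {"c":[29,95,51,3,56],"fq":71}
After op 4 (add /ot 91): {"c":[29,95,51,3,56],"fq":71,"ot":91}
After op 5 (replace /fq 94): {"c":[29,95,51,3,56],"fq":94,"ot":91}
After op 6 (add /c/0 21): {"c":[21,29,95,51,3,56],"fq":94,"ot":91}
After op 7 (replace /c/2 10): {"c":[21,29,10,51,3,56],"fq":94,"ot":91}
After op 8 (replace /c/3 0): {"c":[21,29,10,0,3,56],"fq":94,"ot":91}
After op 9 (replace /c 56): {"c":56,"fq":94,"ot":91}
After op 10 (add /c 67): {"c":67,"fq":94,"ot":91}
After op 11 (add /ew 58): {"c":67,"ew":58,"fq":94,"ot":91}
After op 12 (add /tx 41): {"c":67,"ew":58,"fq":94,"ot":91,"tx":41}
After op 13 (replace /tx 50): {"c":67,"ew":58,"fq":94,"ot":91,"tx":50}
After op 14 (replace /ot 25): {"c":67,"ew":58,"fq":94,"ot":25,"tx":50}
After op 15 (remove /tx): {"c":67,"ew":58,"fq":94,"ot":25}
After op 16 (add /dr 50): {"c":67,"dr":50,"ew":58,"fq":94,"ot":25}
Value at /ot: 25

Answer: 25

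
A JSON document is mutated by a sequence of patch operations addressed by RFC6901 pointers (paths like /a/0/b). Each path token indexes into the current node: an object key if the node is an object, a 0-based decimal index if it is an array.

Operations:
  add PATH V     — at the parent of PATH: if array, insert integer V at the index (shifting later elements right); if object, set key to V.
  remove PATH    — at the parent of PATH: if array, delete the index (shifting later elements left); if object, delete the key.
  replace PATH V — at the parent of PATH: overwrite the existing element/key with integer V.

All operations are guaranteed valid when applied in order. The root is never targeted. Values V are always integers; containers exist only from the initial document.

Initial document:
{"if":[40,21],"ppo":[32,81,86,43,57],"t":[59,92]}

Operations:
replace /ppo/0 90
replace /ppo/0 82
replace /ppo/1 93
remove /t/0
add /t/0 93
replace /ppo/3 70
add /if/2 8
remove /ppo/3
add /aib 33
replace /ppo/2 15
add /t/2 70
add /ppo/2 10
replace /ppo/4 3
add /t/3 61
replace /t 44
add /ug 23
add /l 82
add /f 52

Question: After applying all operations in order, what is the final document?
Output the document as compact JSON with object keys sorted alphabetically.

After op 1 (replace /ppo/0 90): {"if":[40,21],"ppo":[90,81,86,43,57],"t":[59,92]}
After op 2 (replace /ppo/0 82): {"if":[40,21],"ppo":[82,81,86,43,57],"t":[59,92]}
After op 3 (replace /ppo/1 93): {"if":[40,21],"ppo":[82,93,86,43,57],"t":[59,92]}
After op 4 (remove /t/0): {"if":[40,21],"ppo":[82,93,86,43,57],"t":[92]}
After op 5 (add /t/0 93): {"if":[40,21],"ppo":[82,93,86,43,57],"t":[93,92]}
After op 6 (replace /ppo/3 70): {"if":[40,21],"ppo":[82,93,86,70,57],"t":[93,92]}
After op 7 (add /if/2 8): {"if":[40,21,8],"ppo":[82,93,86,70,57],"t":[93,92]}
After op 8 (remove /ppo/3): {"if":[40,21,8],"ppo":[82,93,86,57],"t":[93,92]}
After op 9 (add /aib 33): {"aib":33,"if":[40,21,8],"ppo":[82,93,86,57],"t":[93,92]}
After op 10 (replace /ppo/2 15): {"aib":33,"if":[40,21,8],"ppo":[82,93,15,57],"t":[93,92]}
After op 11 (add /t/2 70): {"aib":33,"if":[40,21,8],"ppo":[82,93,15,57],"t":[93,92,70]}
After op 12 (add /ppo/2 10): {"aib":33,"if":[40,21,8],"ppo":[82,93,10,15,57],"t":[93,92,70]}
After op 13 (replace /ppo/4 3): {"aib":33,"if":[40,21,8],"ppo":[82,93,10,15,3],"t":[93,92,70]}
After op 14 (add /t/3 61): {"aib":33,"if":[40,21,8],"ppo":[82,93,10,15,3],"t":[93,92,70,61]}
After op 15 (replace /t 44): {"aib":33,"if":[40,21,8],"ppo":[82,93,10,15,3],"t":44}
After op 16 (add /ug 23): {"aib":33,"if":[40,21,8],"ppo":[82,93,10,15,3],"t":44,"ug":23}
After op 17 (add /l 82): {"aib":33,"if":[40,21,8],"l":82,"ppo":[82,93,10,15,3],"t":44,"ug":23}
After op 18 (add /f 52): {"aib":33,"f":52,"if":[40,21,8],"l":82,"ppo":[82,93,10,15,3],"t":44,"ug":23}

Answer: {"aib":33,"f":52,"if":[40,21,8],"l":82,"ppo":[82,93,10,15,3],"t":44,"ug":23}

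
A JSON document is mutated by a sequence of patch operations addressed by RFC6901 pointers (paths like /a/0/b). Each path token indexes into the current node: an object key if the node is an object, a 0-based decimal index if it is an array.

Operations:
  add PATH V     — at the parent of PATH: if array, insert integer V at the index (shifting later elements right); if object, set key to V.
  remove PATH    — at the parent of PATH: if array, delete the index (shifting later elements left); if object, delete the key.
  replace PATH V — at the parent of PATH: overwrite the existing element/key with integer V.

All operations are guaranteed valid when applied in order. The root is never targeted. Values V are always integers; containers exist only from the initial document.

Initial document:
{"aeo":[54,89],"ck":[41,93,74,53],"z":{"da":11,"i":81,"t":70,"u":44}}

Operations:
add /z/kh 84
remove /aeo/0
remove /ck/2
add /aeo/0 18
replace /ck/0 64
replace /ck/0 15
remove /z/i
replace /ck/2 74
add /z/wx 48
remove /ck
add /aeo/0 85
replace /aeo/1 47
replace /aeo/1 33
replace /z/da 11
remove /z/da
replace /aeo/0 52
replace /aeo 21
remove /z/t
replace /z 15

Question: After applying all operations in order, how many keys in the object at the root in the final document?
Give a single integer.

Answer: 2

Derivation:
After op 1 (add /z/kh 84): {"aeo":[54,89],"ck":[41,93,74,53],"z":{"da":11,"i":81,"kh":84,"t":70,"u":44}}
After op 2 (remove /aeo/0): {"aeo":[89],"ck":[41,93,74,53],"z":{"da":11,"i":81,"kh":84,"t":70,"u":44}}
After op 3 (remove /ck/2): {"aeo":[89],"ck":[41,93,53],"z":{"da":11,"i":81,"kh":84,"t":70,"u":44}}
After op 4 (add /aeo/0 18): {"aeo":[18,89],"ck":[41,93,53],"z":{"da":11,"i":81,"kh":84,"t":70,"u":44}}
After op 5 (replace /ck/0 64): {"aeo":[18,89],"ck":[64,93,53],"z":{"da":11,"i":81,"kh":84,"t":70,"u":44}}
After op 6 (replace /ck/0 15): {"aeo":[18,89],"ck":[15,93,53],"z":{"da":11,"i":81,"kh":84,"t":70,"u":44}}
After op 7 (remove /z/i): {"aeo":[18,89],"ck":[15,93,53],"z":{"da":11,"kh":84,"t":70,"u":44}}
After op 8 (replace /ck/2 74): {"aeo":[18,89],"ck":[15,93,74],"z":{"da":11,"kh":84,"t":70,"u":44}}
After op 9 (add /z/wx 48): {"aeo":[18,89],"ck":[15,93,74],"z":{"da":11,"kh":84,"t":70,"u":44,"wx":48}}
After op 10 (remove /ck): {"aeo":[18,89],"z":{"da":11,"kh":84,"t":70,"u":44,"wx":48}}
After op 11 (add /aeo/0 85): {"aeo":[85,18,89],"z":{"da":11,"kh":84,"t":70,"u":44,"wx":48}}
After op 12 (replace /aeo/1 47): {"aeo":[85,47,89],"z":{"da":11,"kh":84,"t":70,"u":44,"wx":48}}
After op 13 (replace /aeo/1 33): {"aeo":[85,33,89],"z":{"da":11,"kh":84,"t":70,"u":44,"wx":48}}
After op 14 (replace /z/da 11): {"aeo":[85,33,89],"z":{"da":11,"kh":84,"t":70,"u":44,"wx":48}}
After op 15 (remove /z/da): {"aeo":[85,33,89],"z":{"kh":84,"t":70,"u":44,"wx":48}}
After op 16 (replace /aeo/0 52): {"aeo":[52,33,89],"z":{"kh":84,"t":70,"u":44,"wx":48}}
After op 17 (replace /aeo 21): {"aeo":21,"z":{"kh":84,"t":70,"u":44,"wx":48}}
After op 18 (remove /z/t): {"aeo":21,"z":{"kh":84,"u":44,"wx":48}}
After op 19 (replace /z 15): {"aeo":21,"z":15}
Size at the root: 2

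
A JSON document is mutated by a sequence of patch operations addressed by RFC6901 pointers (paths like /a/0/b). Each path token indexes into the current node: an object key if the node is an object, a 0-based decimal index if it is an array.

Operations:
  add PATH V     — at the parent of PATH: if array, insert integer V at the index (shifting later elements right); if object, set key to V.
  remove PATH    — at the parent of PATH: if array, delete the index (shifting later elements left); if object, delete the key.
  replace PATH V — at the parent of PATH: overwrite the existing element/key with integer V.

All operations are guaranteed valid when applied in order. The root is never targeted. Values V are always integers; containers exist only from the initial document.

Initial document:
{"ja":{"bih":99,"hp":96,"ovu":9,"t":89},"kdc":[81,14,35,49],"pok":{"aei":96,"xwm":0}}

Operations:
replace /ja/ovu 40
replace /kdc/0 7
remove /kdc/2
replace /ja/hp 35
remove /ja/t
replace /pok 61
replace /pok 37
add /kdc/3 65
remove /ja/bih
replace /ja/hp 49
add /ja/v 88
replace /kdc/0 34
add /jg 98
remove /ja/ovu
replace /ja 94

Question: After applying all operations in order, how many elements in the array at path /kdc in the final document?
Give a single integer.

After op 1 (replace /ja/ovu 40): {"ja":{"bih":99,"hp":96,"ovu":40,"t":89},"kdc":[81,14,35,49],"pok":{"aei":96,"xwm":0}}
After op 2 (replace /kdc/0 7): {"ja":{"bih":99,"hp":96,"ovu":40,"t":89},"kdc":[7,14,35,49],"pok":{"aei":96,"xwm":0}}
After op 3 (remove /kdc/2): {"ja":{"bih":99,"hp":96,"ovu":40,"t":89},"kdc":[7,14,49],"pok":{"aei":96,"xwm":0}}
After op 4 (replace /ja/hp 35): {"ja":{"bih":99,"hp":35,"ovu":40,"t":89},"kdc":[7,14,49],"pok":{"aei":96,"xwm":0}}
After op 5 (remove /ja/t): {"ja":{"bih":99,"hp":35,"ovu":40},"kdc":[7,14,49],"pok":{"aei":96,"xwm":0}}
After op 6 (replace /pok 61): {"ja":{"bih":99,"hp":35,"ovu":40},"kdc":[7,14,49],"pok":61}
After op 7 (replace /pok 37): {"ja":{"bih":99,"hp":35,"ovu":40},"kdc":[7,14,49],"pok":37}
After op 8 (add /kdc/3 65): {"ja":{"bih":99,"hp":35,"ovu":40},"kdc":[7,14,49,65],"pok":37}
After op 9 (remove /ja/bih): {"ja":{"hp":35,"ovu":40},"kdc":[7,14,49,65],"pok":37}
After op 10 (replace /ja/hp 49): {"ja":{"hp":49,"ovu":40},"kdc":[7,14,49,65],"pok":37}
After op 11 (add /ja/v 88): {"ja":{"hp":49,"ovu":40,"v":88},"kdc":[7,14,49,65],"pok":37}
After op 12 (replace /kdc/0 34): {"ja":{"hp":49,"ovu":40,"v":88},"kdc":[34,14,49,65],"pok":37}
After op 13 (add /jg 98): {"ja":{"hp":49,"ovu":40,"v":88},"jg":98,"kdc":[34,14,49,65],"pok":37}
After op 14 (remove /ja/ovu): {"ja":{"hp":49,"v":88},"jg":98,"kdc":[34,14,49,65],"pok":37}
After op 15 (replace /ja 94): {"ja":94,"jg":98,"kdc":[34,14,49,65],"pok":37}
Size at path /kdc: 4

Answer: 4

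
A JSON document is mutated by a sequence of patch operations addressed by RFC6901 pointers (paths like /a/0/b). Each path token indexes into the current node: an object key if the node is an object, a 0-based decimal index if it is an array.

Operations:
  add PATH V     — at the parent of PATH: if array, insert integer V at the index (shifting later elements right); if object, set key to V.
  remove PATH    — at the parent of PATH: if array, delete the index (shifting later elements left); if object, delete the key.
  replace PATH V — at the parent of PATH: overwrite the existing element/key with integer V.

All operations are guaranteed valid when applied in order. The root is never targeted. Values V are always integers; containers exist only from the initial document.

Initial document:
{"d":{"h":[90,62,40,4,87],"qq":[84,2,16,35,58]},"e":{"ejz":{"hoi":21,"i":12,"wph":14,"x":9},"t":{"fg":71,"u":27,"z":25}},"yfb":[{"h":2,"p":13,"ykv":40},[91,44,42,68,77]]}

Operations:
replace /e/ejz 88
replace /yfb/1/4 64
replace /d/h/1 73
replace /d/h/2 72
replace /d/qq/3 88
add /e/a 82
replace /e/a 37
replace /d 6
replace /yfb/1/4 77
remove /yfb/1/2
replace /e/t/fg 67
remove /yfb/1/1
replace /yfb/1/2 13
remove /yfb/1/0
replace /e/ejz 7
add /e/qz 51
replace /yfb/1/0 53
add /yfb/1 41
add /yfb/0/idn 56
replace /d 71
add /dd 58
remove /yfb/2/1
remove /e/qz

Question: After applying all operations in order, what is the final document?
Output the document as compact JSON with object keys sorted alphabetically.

Answer: {"d":71,"dd":58,"e":{"a":37,"ejz":7,"t":{"fg":67,"u":27,"z":25}},"yfb":[{"h":2,"idn":56,"p":13,"ykv":40},41,[53]]}

Derivation:
After op 1 (replace /e/ejz 88): {"d":{"h":[90,62,40,4,87],"qq":[84,2,16,35,58]},"e":{"ejz":88,"t":{"fg":71,"u":27,"z":25}},"yfb":[{"h":2,"p":13,"ykv":40},[91,44,42,68,77]]}
After op 2 (replace /yfb/1/4 64): {"d":{"h":[90,62,40,4,87],"qq":[84,2,16,35,58]},"e":{"ejz":88,"t":{"fg":71,"u":27,"z":25}},"yfb":[{"h":2,"p":13,"ykv":40},[91,44,42,68,64]]}
After op 3 (replace /d/h/1 73): {"d":{"h":[90,73,40,4,87],"qq":[84,2,16,35,58]},"e":{"ejz":88,"t":{"fg":71,"u":27,"z":25}},"yfb":[{"h":2,"p":13,"ykv":40},[91,44,42,68,64]]}
After op 4 (replace /d/h/2 72): {"d":{"h":[90,73,72,4,87],"qq":[84,2,16,35,58]},"e":{"ejz":88,"t":{"fg":71,"u":27,"z":25}},"yfb":[{"h":2,"p":13,"ykv":40},[91,44,42,68,64]]}
After op 5 (replace /d/qq/3 88): {"d":{"h":[90,73,72,4,87],"qq":[84,2,16,88,58]},"e":{"ejz":88,"t":{"fg":71,"u":27,"z":25}},"yfb":[{"h":2,"p":13,"ykv":40},[91,44,42,68,64]]}
After op 6 (add /e/a 82): {"d":{"h":[90,73,72,4,87],"qq":[84,2,16,88,58]},"e":{"a":82,"ejz":88,"t":{"fg":71,"u":27,"z":25}},"yfb":[{"h":2,"p":13,"ykv":40},[91,44,42,68,64]]}
After op 7 (replace /e/a 37): {"d":{"h":[90,73,72,4,87],"qq":[84,2,16,88,58]},"e":{"a":37,"ejz":88,"t":{"fg":71,"u":27,"z":25}},"yfb":[{"h":2,"p":13,"ykv":40},[91,44,42,68,64]]}
After op 8 (replace /d 6): {"d":6,"e":{"a":37,"ejz":88,"t":{"fg":71,"u":27,"z":25}},"yfb":[{"h":2,"p":13,"ykv":40},[91,44,42,68,64]]}
After op 9 (replace /yfb/1/4 77): {"d":6,"e":{"a":37,"ejz":88,"t":{"fg":71,"u":27,"z":25}},"yfb":[{"h":2,"p":13,"ykv":40},[91,44,42,68,77]]}
After op 10 (remove /yfb/1/2): {"d":6,"e":{"a":37,"ejz":88,"t":{"fg":71,"u":27,"z":25}},"yfb":[{"h":2,"p":13,"ykv":40},[91,44,68,77]]}
After op 11 (replace /e/t/fg 67): {"d":6,"e":{"a":37,"ejz":88,"t":{"fg":67,"u":27,"z":25}},"yfb":[{"h":2,"p":13,"ykv":40},[91,44,68,77]]}
After op 12 (remove /yfb/1/1): {"d":6,"e":{"a":37,"ejz":88,"t":{"fg":67,"u":27,"z":25}},"yfb":[{"h":2,"p":13,"ykv":40},[91,68,77]]}
After op 13 (replace /yfb/1/2 13): {"d":6,"e":{"a":37,"ejz":88,"t":{"fg":67,"u":27,"z":25}},"yfb":[{"h":2,"p":13,"ykv":40},[91,68,13]]}
After op 14 (remove /yfb/1/0): {"d":6,"e":{"a":37,"ejz":88,"t":{"fg":67,"u":27,"z":25}},"yfb":[{"h":2,"p":13,"ykv":40},[68,13]]}
After op 15 (replace /e/ejz 7): {"d":6,"e":{"a":37,"ejz":7,"t":{"fg":67,"u":27,"z":25}},"yfb":[{"h":2,"p":13,"ykv":40},[68,13]]}
After op 16 (add /e/qz 51): {"d":6,"e":{"a":37,"ejz":7,"qz":51,"t":{"fg":67,"u":27,"z":25}},"yfb":[{"h":2,"p":13,"ykv":40},[68,13]]}
After op 17 (replace /yfb/1/0 53): {"d":6,"e":{"a":37,"ejz":7,"qz":51,"t":{"fg":67,"u":27,"z":25}},"yfb":[{"h":2,"p":13,"ykv":40},[53,13]]}
After op 18 (add /yfb/1 41): {"d":6,"e":{"a":37,"ejz":7,"qz":51,"t":{"fg":67,"u":27,"z":25}},"yfb":[{"h":2,"p":13,"ykv":40},41,[53,13]]}
After op 19 (add /yfb/0/idn 56): {"d":6,"e":{"a":37,"ejz":7,"qz":51,"t":{"fg":67,"u":27,"z":25}},"yfb":[{"h":2,"idn":56,"p":13,"ykv":40},41,[53,13]]}
After op 20 (replace /d 71): {"d":71,"e":{"a":37,"ejz":7,"qz":51,"t":{"fg":67,"u":27,"z":25}},"yfb":[{"h":2,"idn":56,"p":13,"ykv":40},41,[53,13]]}
After op 21 (add /dd 58): {"d":71,"dd":58,"e":{"a":37,"ejz":7,"qz":51,"t":{"fg":67,"u":27,"z":25}},"yfb":[{"h":2,"idn":56,"p":13,"ykv":40},41,[53,13]]}
After op 22 (remove /yfb/2/1): {"d":71,"dd":58,"e":{"a":37,"ejz":7,"qz":51,"t":{"fg":67,"u":27,"z":25}},"yfb":[{"h":2,"idn":56,"p":13,"ykv":40},41,[53]]}
After op 23 (remove /e/qz): {"d":71,"dd":58,"e":{"a":37,"ejz":7,"t":{"fg":67,"u":27,"z":25}},"yfb":[{"h":2,"idn":56,"p":13,"ykv":40},41,[53]]}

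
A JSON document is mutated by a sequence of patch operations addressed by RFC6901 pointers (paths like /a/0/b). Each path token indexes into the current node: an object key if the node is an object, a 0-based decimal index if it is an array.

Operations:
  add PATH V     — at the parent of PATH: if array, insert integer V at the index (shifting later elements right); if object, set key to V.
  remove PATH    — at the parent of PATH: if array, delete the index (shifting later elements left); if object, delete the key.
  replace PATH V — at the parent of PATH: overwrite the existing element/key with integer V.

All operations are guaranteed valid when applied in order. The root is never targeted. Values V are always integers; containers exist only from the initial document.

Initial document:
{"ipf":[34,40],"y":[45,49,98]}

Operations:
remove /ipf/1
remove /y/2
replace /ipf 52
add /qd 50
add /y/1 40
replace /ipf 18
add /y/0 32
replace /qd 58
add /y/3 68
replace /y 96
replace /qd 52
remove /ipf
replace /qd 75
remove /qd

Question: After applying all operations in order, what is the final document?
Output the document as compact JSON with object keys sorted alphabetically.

After op 1 (remove /ipf/1): {"ipf":[34],"y":[45,49,98]}
After op 2 (remove /y/2): {"ipf":[34],"y":[45,49]}
After op 3 (replace /ipf 52): {"ipf":52,"y":[45,49]}
After op 4 (add /qd 50): {"ipf":52,"qd":50,"y":[45,49]}
After op 5 (add /y/1 40): {"ipf":52,"qd":50,"y":[45,40,49]}
After op 6 (replace /ipf 18): {"ipf":18,"qd":50,"y":[45,40,49]}
After op 7 (add /y/0 32): {"ipf":18,"qd":50,"y":[32,45,40,49]}
After op 8 (replace /qd 58): {"ipf":18,"qd":58,"y":[32,45,40,49]}
After op 9 (add /y/3 68): {"ipf":18,"qd":58,"y":[32,45,40,68,49]}
After op 10 (replace /y 96): {"ipf":18,"qd":58,"y":96}
After op 11 (replace /qd 52): {"ipf":18,"qd":52,"y":96}
After op 12 (remove /ipf): {"qd":52,"y":96}
After op 13 (replace /qd 75): {"qd":75,"y":96}
After op 14 (remove /qd): {"y":96}

Answer: {"y":96}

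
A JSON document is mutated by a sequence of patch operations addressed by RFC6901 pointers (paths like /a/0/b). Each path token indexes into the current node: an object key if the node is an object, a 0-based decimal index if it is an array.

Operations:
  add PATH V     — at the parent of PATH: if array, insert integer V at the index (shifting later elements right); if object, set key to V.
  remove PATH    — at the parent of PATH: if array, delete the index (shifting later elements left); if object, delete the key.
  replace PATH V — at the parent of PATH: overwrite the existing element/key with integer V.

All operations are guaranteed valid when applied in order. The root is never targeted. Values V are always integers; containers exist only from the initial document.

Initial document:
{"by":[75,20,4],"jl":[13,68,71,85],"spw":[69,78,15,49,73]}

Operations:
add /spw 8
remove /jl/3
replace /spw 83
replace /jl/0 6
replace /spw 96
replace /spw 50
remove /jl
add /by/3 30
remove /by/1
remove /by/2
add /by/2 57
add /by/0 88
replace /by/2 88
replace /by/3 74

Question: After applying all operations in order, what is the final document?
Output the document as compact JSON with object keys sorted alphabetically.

Answer: {"by":[88,75,88,74],"spw":50}

Derivation:
After op 1 (add /spw 8): {"by":[75,20,4],"jl":[13,68,71,85],"spw":8}
After op 2 (remove /jl/3): {"by":[75,20,4],"jl":[13,68,71],"spw":8}
After op 3 (replace /spw 83): {"by":[75,20,4],"jl":[13,68,71],"spw":83}
After op 4 (replace /jl/0 6): {"by":[75,20,4],"jl":[6,68,71],"spw":83}
After op 5 (replace /spw 96): {"by":[75,20,4],"jl":[6,68,71],"spw":96}
After op 6 (replace /spw 50): {"by":[75,20,4],"jl":[6,68,71],"spw":50}
After op 7 (remove /jl): {"by":[75,20,4],"spw":50}
After op 8 (add /by/3 30): {"by":[75,20,4,30],"spw":50}
After op 9 (remove /by/1): {"by":[75,4,30],"spw":50}
After op 10 (remove /by/2): {"by":[75,4],"spw":50}
After op 11 (add /by/2 57): {"by":[75,4,57],"spw":50}
After op 12 (add /by/0 88): {"by":[88,75,4,57],"spw":50}
After op 13 (replace /by/2 88): {"by":[88,75,88,57],"spw":50}
After op 14 (replace /by/3 74): {"by":[88,75,88,74],"spw":50}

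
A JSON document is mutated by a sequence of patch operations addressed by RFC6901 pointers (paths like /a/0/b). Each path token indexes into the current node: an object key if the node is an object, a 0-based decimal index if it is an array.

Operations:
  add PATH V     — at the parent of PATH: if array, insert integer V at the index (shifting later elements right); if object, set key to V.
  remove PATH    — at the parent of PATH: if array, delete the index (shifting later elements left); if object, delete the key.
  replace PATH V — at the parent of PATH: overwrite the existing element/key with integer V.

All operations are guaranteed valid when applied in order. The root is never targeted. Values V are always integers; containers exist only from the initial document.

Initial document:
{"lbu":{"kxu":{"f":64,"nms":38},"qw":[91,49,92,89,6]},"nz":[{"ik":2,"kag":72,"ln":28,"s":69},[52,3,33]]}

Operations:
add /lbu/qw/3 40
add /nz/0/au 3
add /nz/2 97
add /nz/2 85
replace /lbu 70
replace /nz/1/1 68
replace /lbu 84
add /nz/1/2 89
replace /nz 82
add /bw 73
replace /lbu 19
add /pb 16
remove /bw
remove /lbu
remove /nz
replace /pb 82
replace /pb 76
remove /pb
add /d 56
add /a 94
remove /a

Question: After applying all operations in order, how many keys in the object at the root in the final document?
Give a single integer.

After op 1 (add /lbu/qw/3 40): {"lbu":{"kxu":{"f":64,"nms":38},"qw":[91,49,92,40,89,6]},"nz":[{"ik":2,"kag":72,"ln":28,"s":69},[52,3,33]]}
After op 2 (add /nz/0/au 3): {"lbu":{"kxu":{"f":64,"nms":38},"qw":[91,49,92,40,89,6]},"nz":[{"au":3,"ik":2,"kag":72,"ln":28,"s":69},[52,3,33]]}
After op 3 (add /nz/2 97): {"lbu":{"kxu":{"f":64,"nms":38},"qw":[91,49,92,40,89,6]},"nz":[{"au":3,"ik":2,"kag":72,"ln":28,"s":69},[52,3,33],97]}
After op 4 (add /nz/2 85): {"lbu":{"kxu":{"f":64,"nms":38},"qw":[91,49,92,40,89,6]},"nz":[{"au":3,"ik":2,"kag":72,"ln":28,"s":69},[52,3,33],85,97]}
After op 5 (replace /lbu 70): {"lbu":70,"nz":[{"au":3,"ik":2,"kag":72,"ln":28,"s":69},[52,3,33],85,97]}
After op 6 (replace /nz/1/1 68): {"lbu":70,"nz":[{"au":3,"ik":2,"kag":72,"ln":28,"s":69},[52,68,33],85,97]}
After op 7 (replace /lbu 84): {"lbu":84,"nz":[{"au":3,"ik":2,"kag":72,"ln":28,"s":69},[52,68,33],85,97]}
After op 8 (add /nz/1/2 89): {"lbu":84,"nz":[{"au":3,"ik":2,"kag":72,"ln":28,"s":69},[52,68,89,33],85,97]}
After op 9 (replace /nz 82): {"lbu":84,"nz":82}
After op 10 (add /bw 73): {"bw":73,"lbu":84,"nz":82}
After op 11 (replace /lbu 19): {"bw":73,"lbu":19,"nz":82}
After op 12 (add /pb 16): {"bw":73,"lbu":19,"nz":82,"pb":16}
After op 13 (remove /bw): {"lbu":19,"nz":82,"pb":16}
After op 14 (remove /lbu): {"nz":82,"pb":16}
After op 15 (remove /nz): {"pb":16}
After op 16 (replace /pb 82): {"pb":82}
After op 17 (replace /pb 76): {"pb":76}
After op 18 (remove /pb): {}
After op 19 (add /d 56): {"d":56}
After op 20 (add /a 94): {"a":94,"d":56}
After op 21 (remove /a): {"d":56}
Size at the root: 1

Answer: 1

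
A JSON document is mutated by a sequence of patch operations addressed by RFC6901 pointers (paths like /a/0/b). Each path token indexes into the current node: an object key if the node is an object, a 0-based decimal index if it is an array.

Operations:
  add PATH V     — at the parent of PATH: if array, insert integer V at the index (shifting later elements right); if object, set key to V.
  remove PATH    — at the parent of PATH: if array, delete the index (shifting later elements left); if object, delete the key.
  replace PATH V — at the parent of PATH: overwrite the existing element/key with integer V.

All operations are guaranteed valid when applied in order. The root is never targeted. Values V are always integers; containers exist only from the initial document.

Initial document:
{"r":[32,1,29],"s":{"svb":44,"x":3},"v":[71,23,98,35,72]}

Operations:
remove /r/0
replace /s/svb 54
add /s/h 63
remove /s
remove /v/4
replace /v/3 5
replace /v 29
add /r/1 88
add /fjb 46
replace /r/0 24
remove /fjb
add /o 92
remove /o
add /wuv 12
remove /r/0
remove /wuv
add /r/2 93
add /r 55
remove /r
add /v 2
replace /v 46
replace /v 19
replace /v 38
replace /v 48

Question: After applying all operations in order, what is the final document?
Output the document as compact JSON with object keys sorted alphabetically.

After op 1 (remove /r/0): {"r":[1,29],"s":{"svb":44,"x":3},"v":[71,23,98,35,72]}
After op 2 (replace /s/svb 54): {"r":[1,29],"s":{"svb":54,"x":3},"v":[71,23,98,35,72]}
After op 3 (add /s/h 63): {"r":[1,29],"s":{"h":63,"svb":54,"x":3},"v":[71,23,98,35,72]}
After op 4 (remove /s): {"r":[1,29],"v":[71,23,98,35,72]}
After op 5 (remove /v/4): {"r":[1,29],"v":[71,23,98,35]}
After op 6 (replace /v/3 5): {"r":[1,29],"v":[71,23,98,5]}
After op 7 (replace /v 29): {"r":[1,29],"v":29}
After op 8 (add /r/1 88): {"r":[1,88,29],"v":29}
After op 9 (add /fjb 46): {"fjb":46,"r":[1,88,29],"v":29}
After op 10 (replace /r/0 24): {"fjb":46,"r":[24,88,29],"v":29}
After op 11 (remove /fjb): {"r":[24,88,29],"v":29}
After op 12 (add /o 92): {"o":92,"r":[24,88,29],"v":29}
After op 13 (remove /o): {"r":[24,88,29],"v":29}
After op 14 (add /wuv 12): {"r":[24,88,29],"v":29,"wuv":12}
After op 15 (remove /r/0): {"r":[88,29],"v":29,"wuv":12}
After op 16 (remove /wuv): {"r":[88,29],"v":29}
After op 17 (add /r/2 93): {"r":[88,29,93],"v":29}
After op 18 (add /r 55): {"r":55,"v":29}
After op 19 (remove /r): {"v":29}
After op 20 (add /v 2): {"v":2}
After op 21 (replace /v 46): {"v":46}
After op 22 (replace /v 19): {"v":19}
After op 23 (replace /v 38): {"v":38}
After op 24 (replace /v 48): {"v":48}

Answer: {"v":48}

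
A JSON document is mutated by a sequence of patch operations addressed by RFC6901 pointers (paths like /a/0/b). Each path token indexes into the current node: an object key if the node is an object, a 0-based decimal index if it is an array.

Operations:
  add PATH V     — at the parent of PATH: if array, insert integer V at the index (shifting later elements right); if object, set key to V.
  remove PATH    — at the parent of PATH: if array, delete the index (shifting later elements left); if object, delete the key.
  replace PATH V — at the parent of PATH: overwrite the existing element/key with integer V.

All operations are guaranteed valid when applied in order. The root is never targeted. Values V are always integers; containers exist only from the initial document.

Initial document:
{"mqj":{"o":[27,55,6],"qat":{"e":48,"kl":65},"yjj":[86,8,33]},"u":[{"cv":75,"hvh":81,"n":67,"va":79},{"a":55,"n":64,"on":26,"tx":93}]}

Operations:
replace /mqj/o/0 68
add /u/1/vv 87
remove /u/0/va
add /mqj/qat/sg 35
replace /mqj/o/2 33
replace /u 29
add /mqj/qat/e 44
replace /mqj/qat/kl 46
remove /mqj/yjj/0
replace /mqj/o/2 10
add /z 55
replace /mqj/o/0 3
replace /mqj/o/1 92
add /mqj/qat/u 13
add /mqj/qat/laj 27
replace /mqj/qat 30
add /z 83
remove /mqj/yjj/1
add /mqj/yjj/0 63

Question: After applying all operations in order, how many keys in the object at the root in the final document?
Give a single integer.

After op 1 (replace /mqj/o/0 68): {"mqj":{"o":[68,55,6],"qat":{"e":48,"kl":65},"yjj":[86,8,33]},"u":[{"cv":75,"hvh":81,"n":67,"va":79},{"a":55,"n":64,"on":26,"tx":93}]}
After op 2 (add /u/1/vv 87): {"mqj":{"o":[68,55,6],"qat":{"e":48,"kl":65},"yjj":[86,8,33]},"u":[{"cv":75,"hvh":81,"n":67,"va":79},{"a":55,"n":64,"on":26,"tx":93,"vv":87}]}
After op 3 (remove /u/0/va): {"mqj":{"o":[68,55,6],"qat":{"e":48,"kl":65},"yjj":[86,8,33]},"u":[{"cv":75,"hvh":81,"n":67},{"a":55,"n":64,"on":26,"tx":93,"vv":87}]}
After op 4 (add /mqj/qat/sg 35): {"mqj":{"o":[68,55,6],"qat":{"e":48,"kl":65,"sg":35},"yjj":[86,8,33]},"u":[{"cv":75,"hvh":81,"n":67},{"a":55,"n":64,"on":26,"tx":93,"vv":87}]}
After op 5 (replace /mqj/o/2 33): {"mqj":{"o":[68,55,33],"qat":{"e":48,"kl":65,"sg":35},"yjj":[86,8,33]},"u":[{"cv":75,"hvh":81,"n":67},{"a":55,"n":64,"on":26,"tx":93,"vv":87}]}
After op 6 (replace /u 29): {"mqj":{"o":[68,55,33],"qat":{"e":48,"kl":65,"sg":35},"yjj":[86,8,33]},"u":29}
After op 7 (add /mqj/qat/e 44): {"mqj":{"o":[68,55,33],"qat":{"e":44,"kl":65,"sg":35},"yjj":[86,8,33]},"u":29}
After op 8 (replace /mqj/qat/kl 46): {"mqj":{"o":[68,55,33],"qat":{"e":44,"kl":46,"sg":35},"yjj":[86,8,33]},"u":29}
After op 9 (remove /mqj/yjj/0): {"mqj":{"o":[68,55,33],"qat":{"e":44,"kl":46,"sg":35},"yjj":[8,33]},"u":29}
After op 10 (replace /mqj/o/2 10): {"mqj":{"o":[68,55,10],"qat":{"e":44,"kl":46,"sg":35},"yjj":[8,33]},"u":29}
After op 11 (add /z 55): {"mqj":{"o":[68,55,10],"qat":{"e":44,"kl":46,"sg":35},"yjj":[8,33]},"u":29,"z":55}
After op 12 (replace /mqj/o/0 3): {"mqj":{"o":[3,55,10],"qat":{"e":44,"kl":46,"sg":35},"yjj":[8,33]},"u":29,"z":55}
After op 13 (replace /mqj/o/1 92): {"mqj":{"o":[3,92,10],"qat":{"e":44,"kl":46,"sg":35},"yjj":[8,33]},"u":29,"z":55}
After op 14 (add /mqj/qat/u 13): {"mqj":{"o":[3,92,10],"qat":{"e":44,"kl":46,"sg":35,"u":13},"yjj":[8,33]},"u":29,"z":55}
After op 15 (add /mqj/qat/laj 27): {"mqj":{"o":[3,92,10],"qat":{"e":44,"kl":46,"laj":27,"sg":35,"u":13},"yjj":[8,33]},"u":29,"z":55}
After op 16 (replace /mqj/qat 30): {"mqj":{"o":[3,92,10],"qat":30,"yjj":[8,33]},"u":29,"z":55}
After op 17 (add /z 83): {"mqj":{"o":[3,92,10],"qat":30,"yjj":[8,33]},"u":29,"z":83}
After op 18 (remove /mqj/yjj/1): {"mqj":{"o":[3,92,10],"qat":30,"yjj":[8]},"u":29,"z":83}
After op 19 (add /mqj/yjj/0 63): {"mqj":{"o":[3,92,10],"qat":30,"yjj":[63,8]},"u":29,"z":83}
Size at the root: 3

Answer: 3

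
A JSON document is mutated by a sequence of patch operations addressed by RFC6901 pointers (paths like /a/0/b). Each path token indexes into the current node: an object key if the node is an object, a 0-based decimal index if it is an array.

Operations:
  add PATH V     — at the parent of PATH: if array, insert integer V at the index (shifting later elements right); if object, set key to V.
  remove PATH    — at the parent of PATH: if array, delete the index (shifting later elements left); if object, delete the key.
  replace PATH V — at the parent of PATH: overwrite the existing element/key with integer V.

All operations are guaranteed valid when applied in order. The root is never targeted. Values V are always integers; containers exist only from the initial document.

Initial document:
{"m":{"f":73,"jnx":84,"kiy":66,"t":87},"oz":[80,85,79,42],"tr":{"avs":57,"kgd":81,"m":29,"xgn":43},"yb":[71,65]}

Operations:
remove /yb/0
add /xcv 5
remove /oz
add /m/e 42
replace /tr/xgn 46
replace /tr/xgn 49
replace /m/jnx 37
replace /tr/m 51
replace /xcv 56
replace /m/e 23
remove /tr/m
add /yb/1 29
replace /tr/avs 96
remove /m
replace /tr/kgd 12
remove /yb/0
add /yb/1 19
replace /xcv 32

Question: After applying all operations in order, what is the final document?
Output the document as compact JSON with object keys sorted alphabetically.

Answer: {"tr":{"avs":96,"kgd":12,"xgn":49},"xcv":32,"yb":[29,19]}

Derivation:
After op 1 (remove /yb/0): {"m":{"f":73,"jnx":84,"kiy":66,"t":87},"oz":[80,85,79,42],"tr":{"avs":57,"kgd":81,"m":29,"xgn":43},"yb":[65]}
After op 2 (add /xcv 5): {"m":{"f":73,"jnx":84,"kiy":66,"t":87},"oz":[80,85,79,42],"tr":{"avs":57,"kgd":81,"m":29,"xgn":43},"xcv":5,"yb":[65]}
After op 3 (remove /oz): {"m":{"f":73,"jnx":84,"kiy":66,"t":87},"tr":{"avs":57,"kgd":81,"m":29,"xgn":43},"xcv":5,"yb":[65]}
After op 4 (add /m/e 42): {"m":{"e":42,"f":73,"jnx":84,"kiy":66,"t":87},"tr":{"avs":57,"kgd":81,"m":29,"xgn":43},"xcv":5,"yb":[65]}
After op 5 (replace /tr/xgn 46): {"m":{"e":42,"f":73,"jnx":84,"kiy":66,"t":87},"tr":{"avs":57,"kgd":81,"m":29,"xgn":46},"xcv":5,"yb":[65]}
After op 6 (replace /tr/xgn 49): {"m":{"e":42,"f":73,"jnx":84,"kiy":66,"t":87},"tr":{"avs":57,"kgd":81,"m":29,"xgn":49},"xcv":5,"yb":[65]}
After op 7 (replace /m/jnx 37): {"m":{"e":42,"f":73,"jnx":37,"kiy":66,"t":87},"tr":{"avs":57,"kgd":81,"m":29,"xgn":49},"xcv":5,"yb":[65]}
After op 8 (replace /tr/m 51): {"m":{"e":42,"f":73,"jnx":37,"kiy":66,"t":87},"tr":{"avs":57,"kgd":81,"m":51,"xgn":49},"xcv":5,"yb":[65]}
After op 9 (replace /xcv 56): {"m":{"e":42,"f":73,"jnx":37,"kiy":66,"t":87},"tr":{"avs":57,"kgd":81,"m":51,"xgn":49},"xcv":56,"yb":[65]}
After op 10 (replace /m/e 23): {"m":{"e":23,"f":73,"jnx":37,"kiy":66,"t":87},"tr":{"avs":57,"kgd":81,"m":51,"xgn":49},"xcv":56,"yb":[65]}
After op 11 (remove /tr/m): {"m":{"e":23,"f":73,"jnx":37,"kiy":66,"t":87},"tr":{"avs":57,"kgd":81,"xgn":49},"xcv":56,"yb":[65]}
After op 12 (add /yb/1 29): {"m":{"e":23,"f":73,"jnx":37,"kiy":66,"t":87},"tr":{"avs":57,"kgd":81,"xgn":49},"xcv":56,"yb":[65,29]}
After op 13 (replace /tr/avs 96): {"m":{"e":23,"f":73,"jnx":37,"kiy":66,"t":87},"tr":{"avs":96,"kgd":81,"xgn":49},"xcv":56,"yb":[65,29]}
After op 14 (remove /m): {"tr":{"avs":96,"kgd":81,"xgn":49},"xcv":56,"yb":[65,29]}
After op 15 (replace /tr/kgd 12): {"tr":{"avs":96,"kgd":12,"xgn":49},"xcv":56,"yb":[65,29]}
After op 16 (remove /yb/0): {"tr":{"avs":96,"kgd":12,"xgn":49},"xcv":56,"yb":[29]}
After op 17 (add /yb/1 19): {"tr":{"avs":96,"kgd":12,"xgn":49},"xcv":56,"yb":[29,19]}
After op 18 (replace /xcv 32): {"tr":{"avs":96,"kgd":12,"xgn":49},"xcv":32,"yb":[29,19]}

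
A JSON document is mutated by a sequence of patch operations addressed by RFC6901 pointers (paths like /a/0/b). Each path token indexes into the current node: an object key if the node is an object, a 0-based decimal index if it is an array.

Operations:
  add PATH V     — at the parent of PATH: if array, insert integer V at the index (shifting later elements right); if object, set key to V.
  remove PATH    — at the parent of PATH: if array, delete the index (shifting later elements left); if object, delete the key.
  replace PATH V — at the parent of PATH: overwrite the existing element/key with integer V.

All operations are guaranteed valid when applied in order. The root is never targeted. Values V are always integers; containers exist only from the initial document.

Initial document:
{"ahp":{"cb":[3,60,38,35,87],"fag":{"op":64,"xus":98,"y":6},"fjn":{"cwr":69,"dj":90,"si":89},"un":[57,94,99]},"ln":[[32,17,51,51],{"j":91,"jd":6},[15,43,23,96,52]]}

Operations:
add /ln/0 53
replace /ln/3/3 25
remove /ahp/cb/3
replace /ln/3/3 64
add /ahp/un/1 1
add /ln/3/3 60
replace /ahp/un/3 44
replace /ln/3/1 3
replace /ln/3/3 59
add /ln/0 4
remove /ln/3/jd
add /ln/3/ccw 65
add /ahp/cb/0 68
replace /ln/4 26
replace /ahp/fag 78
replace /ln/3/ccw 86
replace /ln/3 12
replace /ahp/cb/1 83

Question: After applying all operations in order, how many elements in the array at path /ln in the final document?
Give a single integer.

After op 1 (add /ln/0 53): {"ahp":{"cb":[3,60,38,35,87],"fag":{"op":64,"xus":98,"y":6},"fjn":{"cwr":69,"dj":90,"si":89},"un":[57,94,99]},"ln":[53,[32,17,51,51],{"j":91,"jd":6},[15,43,23,96,52]]}
After op 2 (replace /ln/3/3 25): {"ahp":{"cb":[3,60,38,35,87],"fag":{"op":64,"xus":98,"y":6},"fjn":{"cwr":69,"dj":90,"si":89},"un":[57,94,99]},"ln":[53,[32,17,51,51],{"j":91,"jd":6},[15,43,23,25,52]]}
After op 3 (remove /ahp/cb/3): {"ahp":{"cb":[3,60,38,87],"fag":{"op":64,"xus":98,"y":6},"fjn":{"cwr":69,"dj":90,"si":89},"un":[57,94,99]},"ln":[53,[32,17,51,51],{"j":91,"jd":6},[15,43,23,25,52]]}
After op 4 (replace /ln/3/3 64): {"ahp":{"cb":[3,60,38,87],"fag":{"op":64,"xus":98,"y":6},"fjn":{"cwr":69,"dj":90,"si":89},"un":[57,94,99]},"ln":[53,[32,17,51,51],{"j":91,"jd":6},[15,43,23,64,52]]}
After op 5 (add /ahp/un/1 1): {"ahp":{"cb":[3,60,38,87],"fag":{"op":64,"xus":98,"y":6},"fjn":{"cwr":69,"dj":90,"si":89},"un":[57,1,94,99]},"ln":[53,[32,17,51,51],{"j":91,"jd":6},[15,43,23,64,52]]}
After op 6 (add /ln/3/3 60): {"ahp":{"cb":[3,60,38,87],"fag":{"op":64,"xus":98,"y":6},"fjn":{"cwr":69,"dj":90,"si":89},"un":[57,1,94,99]},"ln":[53,[32,17,51,51],{"j":91,"jd":6},[15,43,23,60,64,52]]}
After op 7 (replace /ahp/un/3 44): {"ahp":{"cb":[3,60,38,87],"fag":{"op":64,"xus":98,"y":6},"fjn":{"cwr":69,"dj":90,"si":89},"un":[57,1,94,44]},"ln":[53,[32,17,51,51],{"j":91,"jd":6},[15,43,23,60,64,52]]}
After op 8 (replace /ln/3/1 3): {"ahp":{"cb":[3,60,38,87],"fag":{"op":64,"xus":98,"y":6},"fjn":{"cwr":69,"dj":90,"si":89},"un":[57,1,94,44]},"ln":[53,[32,17,51,51],{"j":91,"jd":6},[15,3,23,60,64,52]]}
After op 9 (replace /ln/3/3 59): {"ahp":{"cb":[3,60,38,87],"fag":{"op":64,"xus":98,"y":6},"fjn":{"cwr":69,"dj":90,"si":89},"un":[57,1,94,44]},"ln":[53,[32,17,51,51],{"j":91,"jd":6},[15,3,23,59,64,52]]}
After op 10 (add /ln/0 4): {"ahp":{"cb":[3,60,38,87],"fag":{"op":64,"xus":98,"y":6},"fjn":{"cwr":69,"dj":90,"si":89},"un":[57,1,94,44]},"ln":[4,53,[32,17,51,51],{"j":91,"jd":6},[15,3,23,59,64,52]]}
After op 11 (remove /ln/3/jd): {"ahp":{"cb":[3,60,38,87],"fag":{"op":64,"xus":98,"y":6},"fjn":{"cwr":69,"dj":90,"si":89},"un":[57,1,94,44]},"ln":[4,53,[32,17,51,51],{"j":91},[15,3,23,59,64,52]]}
After op 12 (add /ln/3/ccw 65): {"ahp":{"cb":[3,60,38,87],"fag":{"op":64,"xus":98,"y":6},"fjn":{"cwr":69,"dj":90,"si":89},"un":[57,1,94,44]},"ln":[4,53,[32,17,51,51],{"ccw":65,"j":91},[15,3,23,59,64,52]]}
After op 13 (add /ahp/cb/0 68): {"ahp":{"cb":[68,3,60,38,87],"fag":{"op":64,"xus":98,"y":6},"fjn":{"cwr":69,"dj":90,"si":89},"un":[57,1,94,44]},"ln":[4,53,[32,17,51,51],{"ccw":65,"j":91},[15,3,23,59,64,52]]}
After op 14 (replace /ln/4 26): {"ahp":{"cb":[68,3,60,38,87],"fag":{"op":64,"xus":98,"y":6},"fjn":{"cwr":69,"dj":90,"si":89},"un":[57,1,94,44]},"ln":[4,53,[32,17,51,51],{"ccw":65,"j":91},26]}
After op 15 (replace /ahp/fag 78): {"ahp":{"cb":[68,3,60,38,87],"fag":78,"fjn":{"cwr":69,"dj":90,"si":89},"un":[57,1,94,44]},"ln":[4,53,[32,17,51,51],{"ccw":65,"j":91},26]}
After op 16 (replace /ln/3/ccw 86): {"ahp":{"cb":[68,3,60,38,87],"fag":78,"fjn":{"cwr":69,"dj":90,"si":89},"un":[57,1,94,44]},"ln":[4,53,[32,17,51,51],{"ccw":86,"j":91},26]}
After op 17 (replace /ln/3 12): {"ahp":{"cb":[68,3,60,38,87],"fag":78,"fjn":{"cwr":69,"dj":90,"si":89},"un":[57,1,94,44]},"ln":[4,53,[32,17,51,51],12,26]}
After op 18 (replace /ahp/cb/1 83): {"ahp":{"cb":[68,83,60,38,87],"fag":78,"fjn":{"cwr":69,"dj":90,"si":89},"un":[57,1,94,44]},"ln":[4,53,[32,17,51,51],12,26]}
Size at path /ln: 5

Answer: 5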